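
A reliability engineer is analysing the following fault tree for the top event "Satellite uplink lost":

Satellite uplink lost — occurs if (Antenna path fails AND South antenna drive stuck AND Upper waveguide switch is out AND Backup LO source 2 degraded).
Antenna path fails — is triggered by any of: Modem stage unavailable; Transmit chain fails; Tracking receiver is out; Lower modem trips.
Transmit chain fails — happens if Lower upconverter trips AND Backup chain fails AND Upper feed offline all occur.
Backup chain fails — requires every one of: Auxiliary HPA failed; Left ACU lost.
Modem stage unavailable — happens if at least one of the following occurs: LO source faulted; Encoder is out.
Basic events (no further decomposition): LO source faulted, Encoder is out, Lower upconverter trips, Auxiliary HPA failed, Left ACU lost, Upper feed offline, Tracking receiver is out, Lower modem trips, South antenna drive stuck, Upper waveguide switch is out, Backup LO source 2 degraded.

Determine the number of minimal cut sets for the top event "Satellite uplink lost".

5

Modem stage unavailable [OR]: union of children's cut sets → 2 cut set(s).
Backup chain fails [AND]: one cut set from each child combined → 1 × 1 = 1 cut set(s).
Transmit chain fails [AND]: one cut set from each child combined → 1 × 1 × 1 = 1 cut set(s).
Antenna path fails [OR]: union of children's cut sets → 5 cut set(s).
Satellite uplink lost [AND]: one cut set from each child combined → 5 × 1 × 1 × 1 = 5 cut set(s).
Minimal cut sets: {Backup LO source 2 degraded, LO source faulted, South antenna drive stuck, Upper waveguide switch is out}; {Backup LO source 2 degraded, Encoder is out, South antenna drive stuck, Upper waveguide switch is out}; {Auxiliary HPA failed, Backup LO source 2 degraded, Left ACU lost, Lower upconverter trips, South antenna drive stuck, Upper feed offline, Upper waveguide switch is out}; {Backup LO source 2 degraded, South antenna drive stuck, Tracking receiver is out, Upper waveguide switch is out}; {Backup LO source 2 degraded, Lower modem trips, South antenna drive stuck, Upper waveguide switch is out}.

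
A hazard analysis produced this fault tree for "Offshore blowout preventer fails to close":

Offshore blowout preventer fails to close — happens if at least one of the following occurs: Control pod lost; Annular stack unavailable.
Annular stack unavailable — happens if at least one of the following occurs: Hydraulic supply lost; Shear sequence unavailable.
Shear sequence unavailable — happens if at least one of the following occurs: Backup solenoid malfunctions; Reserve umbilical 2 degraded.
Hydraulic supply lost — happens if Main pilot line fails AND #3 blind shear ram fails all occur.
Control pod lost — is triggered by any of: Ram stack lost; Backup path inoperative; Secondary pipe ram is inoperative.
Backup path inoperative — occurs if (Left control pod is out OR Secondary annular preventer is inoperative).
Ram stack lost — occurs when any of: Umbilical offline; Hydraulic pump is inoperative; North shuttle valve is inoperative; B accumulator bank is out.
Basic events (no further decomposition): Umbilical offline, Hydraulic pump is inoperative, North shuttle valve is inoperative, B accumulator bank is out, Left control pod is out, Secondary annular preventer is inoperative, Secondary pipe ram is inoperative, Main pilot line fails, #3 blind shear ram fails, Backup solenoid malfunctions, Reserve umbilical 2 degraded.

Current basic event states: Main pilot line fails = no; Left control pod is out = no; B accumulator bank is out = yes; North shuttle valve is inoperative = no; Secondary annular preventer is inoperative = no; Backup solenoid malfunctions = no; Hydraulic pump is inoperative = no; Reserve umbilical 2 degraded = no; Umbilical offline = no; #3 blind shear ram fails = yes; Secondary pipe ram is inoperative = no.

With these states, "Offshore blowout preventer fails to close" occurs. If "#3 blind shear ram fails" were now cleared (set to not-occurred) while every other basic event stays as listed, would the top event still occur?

Counterfactual: set "#3 blind shear ram fails" to not occurred.
Ram stack lost [OR]: Umbilical offline=not, Hydraulic pump is inoperative=not, North shuttle valve is inoperative=not, B accumulator bank is out=occurs → at least one input occurs → occurs.
Backup path inoperative [OR]: Left control pod is out=not, Secondary annular preventer is inoperative=not → no input occurs → does not occur.
Control pod lost [OR]: Ram stack lost=occurs, Backup path inoperative=not, Secondary pipe ram is inoperative=not → at least one input occurs → occurs.
Hydraulic supply lost [AND]: Main pilot line fails=not, #3 blind shear ram fails=not → not all inputs occur → does not occur.
Shear sequence unavailable [OR]: Backup solenoid malfunctions=not, Reserve umbilical 2 degraded=not → no input occurs → does not occur.
Annular stack unavailable [OR]: Hydraulic supply lost=not, Shear sequence unavailable=not → no input occurs → does not occur.
Offshore blowout preventer fails to close [OR]: Control pod lost=occurs, Annular stack unavailable=not → at least one input occurs → occurs.

Yes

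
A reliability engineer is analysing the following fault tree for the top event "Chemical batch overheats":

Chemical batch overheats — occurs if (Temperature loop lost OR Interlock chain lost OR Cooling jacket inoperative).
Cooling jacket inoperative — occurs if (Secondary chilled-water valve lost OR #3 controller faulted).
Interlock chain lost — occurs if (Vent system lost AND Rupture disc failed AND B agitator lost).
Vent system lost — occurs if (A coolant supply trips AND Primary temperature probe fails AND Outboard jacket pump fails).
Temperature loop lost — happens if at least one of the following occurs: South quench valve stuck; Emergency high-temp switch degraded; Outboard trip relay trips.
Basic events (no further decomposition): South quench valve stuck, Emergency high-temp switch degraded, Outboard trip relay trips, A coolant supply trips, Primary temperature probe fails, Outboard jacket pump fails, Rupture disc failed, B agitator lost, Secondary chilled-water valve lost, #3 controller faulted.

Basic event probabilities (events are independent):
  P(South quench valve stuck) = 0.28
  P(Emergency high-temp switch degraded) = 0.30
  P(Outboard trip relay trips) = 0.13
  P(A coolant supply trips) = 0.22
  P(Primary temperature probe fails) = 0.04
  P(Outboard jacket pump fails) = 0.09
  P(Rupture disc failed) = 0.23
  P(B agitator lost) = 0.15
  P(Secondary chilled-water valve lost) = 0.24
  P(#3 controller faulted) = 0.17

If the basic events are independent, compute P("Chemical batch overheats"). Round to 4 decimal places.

P(Temperature loop lost) [OR] = 1 − (1−0.28) × (1−0.30) × (1−0.13) = 0.561520
P(Vent system lost) [AND] = 0.22 × 0.04 × 0.09 = 0.000792
P(Interlock chain lost) [AND] = 0.000792 × 0.23 × 0.15 = 0.000027
P(Cooling jacket inoperative) [OR] = 1 − (1−0.24) × (1−0.17) = 0.369200
P(Chemical batch overheats) [OR] = 1 − (1−0.561520) × (1−0.000027) × (1−0.369200) = 0.723414
Rounded to 4 decimal places: P(Chemical batch overheats) ≈ 0.7234.

0.7234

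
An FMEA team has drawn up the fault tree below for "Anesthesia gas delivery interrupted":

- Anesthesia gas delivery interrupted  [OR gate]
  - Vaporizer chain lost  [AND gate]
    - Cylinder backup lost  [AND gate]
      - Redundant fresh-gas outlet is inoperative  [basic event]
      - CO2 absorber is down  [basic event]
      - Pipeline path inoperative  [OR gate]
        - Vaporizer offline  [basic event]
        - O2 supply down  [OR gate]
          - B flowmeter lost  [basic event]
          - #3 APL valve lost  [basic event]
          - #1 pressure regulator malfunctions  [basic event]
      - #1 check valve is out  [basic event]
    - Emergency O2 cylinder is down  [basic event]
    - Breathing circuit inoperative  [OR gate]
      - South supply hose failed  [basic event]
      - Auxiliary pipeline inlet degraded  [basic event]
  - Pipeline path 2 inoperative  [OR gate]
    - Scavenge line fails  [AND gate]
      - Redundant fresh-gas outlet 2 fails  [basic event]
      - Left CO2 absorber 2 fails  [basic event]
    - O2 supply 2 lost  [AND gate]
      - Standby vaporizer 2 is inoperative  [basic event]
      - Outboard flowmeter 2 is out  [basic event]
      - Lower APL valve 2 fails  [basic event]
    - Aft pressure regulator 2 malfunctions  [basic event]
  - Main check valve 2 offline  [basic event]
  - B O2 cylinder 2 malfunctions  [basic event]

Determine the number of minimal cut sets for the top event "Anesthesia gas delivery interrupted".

O2 supply down [OR]: union of children's cut sets → 3 cut set(s).
Pipeline path inoperative [OR]: union of children's cut sets → 4 cut set(s).
Cylinder backup lost [AND]: one cut set from each child combined → 1 × 1 × 4 × 1 = 4 cut set(s).
Breathing circuit inoperative [OR]: union of children's cut sets → 2 cut set(s).
Vaporizer chain lost [AND]: one cut set from each child combined → 4 × 1 × 2 = 8 cut set(s).
Scavenge line fails [AND]: one cut set from each child combined → 1 × 1 = 1 cut set(s).
O2 supply 2 lost [AND]: one cut set from each child combined → 1 × 1 × 1 = 1 cut set(s).
Pipeline path 2 inoperative [OR]: union of children's cut sets → 3 cut set(s).
Anesthesia gas delivery interrupted [OR]: union of children's cut sets → 13 cut set(s).

13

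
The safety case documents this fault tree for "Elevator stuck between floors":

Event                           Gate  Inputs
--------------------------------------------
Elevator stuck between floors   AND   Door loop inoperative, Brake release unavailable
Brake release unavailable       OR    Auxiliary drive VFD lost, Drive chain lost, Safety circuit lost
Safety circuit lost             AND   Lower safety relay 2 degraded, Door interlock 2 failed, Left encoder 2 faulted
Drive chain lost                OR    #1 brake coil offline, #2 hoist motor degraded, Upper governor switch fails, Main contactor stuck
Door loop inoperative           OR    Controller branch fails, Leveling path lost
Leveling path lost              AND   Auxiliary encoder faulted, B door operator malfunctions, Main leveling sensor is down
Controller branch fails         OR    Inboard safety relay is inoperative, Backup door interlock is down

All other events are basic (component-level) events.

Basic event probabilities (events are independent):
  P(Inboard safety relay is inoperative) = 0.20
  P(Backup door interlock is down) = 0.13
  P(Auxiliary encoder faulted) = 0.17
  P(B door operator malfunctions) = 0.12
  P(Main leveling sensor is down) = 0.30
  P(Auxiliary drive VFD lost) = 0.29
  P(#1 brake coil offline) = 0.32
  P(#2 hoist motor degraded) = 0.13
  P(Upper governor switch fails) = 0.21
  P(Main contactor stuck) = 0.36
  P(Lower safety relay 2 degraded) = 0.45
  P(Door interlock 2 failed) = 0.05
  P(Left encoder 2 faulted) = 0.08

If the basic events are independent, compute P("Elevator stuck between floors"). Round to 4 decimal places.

0.2429

P(Controller branch fails) [OR] = 1 − (1−0.20) × (1−0.13) = 0.304000
P(Leveling path lost) [AND] = 0.17 × 0.12 × 0.30 = 0.006120
P(Door loop inoperative) [OR] = 1 − (1−0.304000) × (1−0.006120) = 0.308260
P(Drive chain lost) [OR] = 1 − (1−0.32) × (1−0.13) × (1−0.21) × (1−0.36) = 0.700887
P(Safety circuit lost) [AND] = 0.45 × 0.05 × 0.08 = 0.001800
P(Brake release unavailable) [OR] = 1 − (1−0.29) × (1−0.700887) × (1−0.001800) = 0.788012
P(Elevator stuck between floors) [AND] = 0.308260 × 0.788012 = 0.242913
Rounded to 4 decimal places: P(Elevator stuck between floors) ≈ 0.2429.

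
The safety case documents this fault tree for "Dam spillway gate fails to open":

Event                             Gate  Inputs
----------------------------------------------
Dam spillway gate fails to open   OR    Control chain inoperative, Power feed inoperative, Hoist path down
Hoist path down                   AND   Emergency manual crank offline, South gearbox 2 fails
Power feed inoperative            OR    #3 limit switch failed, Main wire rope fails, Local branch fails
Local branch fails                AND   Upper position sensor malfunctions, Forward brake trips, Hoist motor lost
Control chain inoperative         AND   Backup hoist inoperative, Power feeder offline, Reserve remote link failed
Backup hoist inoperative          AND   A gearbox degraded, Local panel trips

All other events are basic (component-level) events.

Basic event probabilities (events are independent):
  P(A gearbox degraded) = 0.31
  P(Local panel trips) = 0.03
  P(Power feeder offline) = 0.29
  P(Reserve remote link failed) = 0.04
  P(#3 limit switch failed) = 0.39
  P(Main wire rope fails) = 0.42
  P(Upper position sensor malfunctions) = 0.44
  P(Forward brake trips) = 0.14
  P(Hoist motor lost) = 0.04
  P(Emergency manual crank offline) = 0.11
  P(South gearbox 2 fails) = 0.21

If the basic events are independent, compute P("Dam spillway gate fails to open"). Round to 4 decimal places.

P(Backup hoist inoperative) [AND] = 0.31 × 0.03 = 0.009300
P(Control chain inoperative) [AND] = 0.009300 × 0.29 × 0.04 = 0.000108
P(Local branch fails) [AND] = 0.44 × 0.14 × 0.04 = 0.002464
P(Power feed inoperative) [OR] = 1 − (1−0.39) × (1−0.42) × (1−0.002464) = 0.647072
P(Hoist path down) [AND] = 0.11 × 0.21 = 0.023100
P(Dam spillway gate fails to open) [OR] = 1 − (1−0.000108) × (1−0.647072) × (1−0.023100) = 0.655262
Rounded to 4 decimal places: P(Dam spillway gate fails to open) ≈ 0.6553.

0.6553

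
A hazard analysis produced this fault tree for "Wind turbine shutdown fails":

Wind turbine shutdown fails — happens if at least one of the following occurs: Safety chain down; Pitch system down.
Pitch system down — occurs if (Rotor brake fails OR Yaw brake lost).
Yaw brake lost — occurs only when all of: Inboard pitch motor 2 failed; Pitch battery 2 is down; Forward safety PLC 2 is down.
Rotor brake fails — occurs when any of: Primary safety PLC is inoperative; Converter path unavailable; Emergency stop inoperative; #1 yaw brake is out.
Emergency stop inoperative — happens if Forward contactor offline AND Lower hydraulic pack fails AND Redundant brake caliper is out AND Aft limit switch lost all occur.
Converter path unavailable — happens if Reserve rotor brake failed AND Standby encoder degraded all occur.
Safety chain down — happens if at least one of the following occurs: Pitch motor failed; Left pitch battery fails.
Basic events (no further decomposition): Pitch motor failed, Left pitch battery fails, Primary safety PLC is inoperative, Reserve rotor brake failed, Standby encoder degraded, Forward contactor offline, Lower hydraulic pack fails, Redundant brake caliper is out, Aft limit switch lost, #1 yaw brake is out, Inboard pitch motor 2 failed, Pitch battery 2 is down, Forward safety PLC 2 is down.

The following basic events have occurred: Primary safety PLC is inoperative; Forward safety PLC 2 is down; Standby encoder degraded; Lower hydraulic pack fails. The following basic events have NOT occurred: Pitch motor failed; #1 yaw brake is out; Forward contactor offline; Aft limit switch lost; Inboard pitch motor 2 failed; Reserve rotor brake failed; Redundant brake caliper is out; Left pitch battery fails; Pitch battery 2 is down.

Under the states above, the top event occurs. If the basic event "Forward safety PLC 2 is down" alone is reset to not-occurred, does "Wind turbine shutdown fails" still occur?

Counterfactual: set "Forward safety PLC 2 is down" to not occurred.
Safety chain down [OR]: Pitch motor failed=not, Left pitch battery fails=not → no input occurs → does not occur.
Converter path unavailable [AND]: Reserve rotor brake failed=not, Standby encoder degraded=occurs → not all inputs occur → does not occur.
Emergency stop inoperative [AND]: Forward contactor offline=not, Lower hydraulic pack fails=occurs, Redundant brake caliper is out=not, Aft limit switch lost=not → not all inputs occur → does not occur.
Rotor brake fails [OR]: Primary safety PLC is inoperative=occurs, Converter path unavailable=not, Emergency stop inoperative=not, #1 yaw brake is out=not → at least one input occurs → occurs.
Yaw brake lost [AND]: Inboard pitch motor 2 failed=not, Pitch battery 2 is down=not, Forward safety PLC 2 is down=not → not all inputs occur → does not occur.
Pitch system down [OR]: Rotor brake fails=occurs, Yaw brake lost=not → at least one input occurs → occurs.
Wind turbine shutdown fails [OR]: Safety chain down=not, Pitch system down=occurs → at least one input occurs → occurs.

Yes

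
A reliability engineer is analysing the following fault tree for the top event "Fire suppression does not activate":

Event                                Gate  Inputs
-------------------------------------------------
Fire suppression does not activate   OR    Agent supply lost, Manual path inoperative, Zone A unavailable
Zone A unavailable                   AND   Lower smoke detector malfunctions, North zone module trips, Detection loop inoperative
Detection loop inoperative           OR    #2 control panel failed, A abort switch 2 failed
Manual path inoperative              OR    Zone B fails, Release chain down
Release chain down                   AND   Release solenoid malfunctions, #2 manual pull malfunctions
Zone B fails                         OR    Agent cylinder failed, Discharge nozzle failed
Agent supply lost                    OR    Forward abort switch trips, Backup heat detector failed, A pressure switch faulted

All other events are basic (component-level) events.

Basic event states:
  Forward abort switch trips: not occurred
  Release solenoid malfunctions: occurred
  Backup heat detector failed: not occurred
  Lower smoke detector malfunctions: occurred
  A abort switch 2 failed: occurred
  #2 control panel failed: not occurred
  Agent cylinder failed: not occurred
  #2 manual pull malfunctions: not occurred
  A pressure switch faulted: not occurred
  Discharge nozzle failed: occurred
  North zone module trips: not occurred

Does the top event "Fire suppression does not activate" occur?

Yes

Agent supply lost [OR]: Forward abort switch trips=not, Backup heat detector failed=not, A pressure switch faulted=not → no input occurs → does not occur.
Zone B fails [OR]: Agent cylinder failed=not, Discharge nozzle failed=occurs → at least one input occurs → occurs.
Release chain down [AND]: Release solenoid malfunctions=occurs, #2 manual pull malfunctions=not → not all inputs occur → does not occur.
Manual path inoperative [OR]: Zone B fails=occurs, Release chain down=not → at least one input occurs → occurs.
Detection loop inoperative [OR]: #2 control panel failed=not, A abort switch 2 failed=occurs → at least one input occurs → occurs.
Zone A unavailable [AND]: Lower smoke detector malfunctions=occurs, North zone module trips=not, Detection loop inoperative=occurs → not all inputs occur → does not occur.
Fire suppression does not activate [OR]: Agent supply lost=not, Manual path inoperative=occurs, Zone A unavailable=not → at least one input occurs → occurs.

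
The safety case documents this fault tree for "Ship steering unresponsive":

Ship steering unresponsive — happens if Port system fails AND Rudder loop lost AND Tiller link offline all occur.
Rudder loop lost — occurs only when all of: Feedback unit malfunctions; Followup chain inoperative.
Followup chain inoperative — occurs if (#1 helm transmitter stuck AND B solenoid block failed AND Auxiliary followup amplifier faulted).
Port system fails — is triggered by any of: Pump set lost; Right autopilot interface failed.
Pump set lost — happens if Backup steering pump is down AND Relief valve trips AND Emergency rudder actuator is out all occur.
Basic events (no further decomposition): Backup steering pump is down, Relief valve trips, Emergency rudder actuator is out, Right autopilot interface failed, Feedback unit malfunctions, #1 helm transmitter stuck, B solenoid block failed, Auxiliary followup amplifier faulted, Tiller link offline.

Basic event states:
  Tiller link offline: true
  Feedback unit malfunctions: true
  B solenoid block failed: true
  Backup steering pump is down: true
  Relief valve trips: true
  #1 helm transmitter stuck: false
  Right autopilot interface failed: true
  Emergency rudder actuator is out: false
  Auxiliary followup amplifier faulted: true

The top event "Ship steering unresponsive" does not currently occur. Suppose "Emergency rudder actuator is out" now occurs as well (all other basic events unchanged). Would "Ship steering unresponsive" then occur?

No

Counterfactual: set "Emergency rudder actuator is out" to occurred.
Pump set lost [AND]: Backup steering pump is down=occurs, Relief valve trips=occurs, Emergency rudder actuator is out=occurs → all inputs occur → occurs.
Port system fails [OR]: Pump set lost=occurs, Right autopilot interface failed=occurs → at least one input occurs → occurs.
Followup chain inoperative [AND]: #1 helm transmitter stuck=not, B solenoid block failed=occurs, Auxiliary followup amplifier faulted=occurs → not all inputs occur → does not occur.
Rudder loop lost [AND]: Feedback unit malfunctions=occurs, Followup chain inoperative=not → not all inputs occur → does not occur.
Ship steering unresponsive [AND]: Port system fails=occurs, Rudder loop lost=not, Tiller link offline=occurs → not all inputs occur → does not occur.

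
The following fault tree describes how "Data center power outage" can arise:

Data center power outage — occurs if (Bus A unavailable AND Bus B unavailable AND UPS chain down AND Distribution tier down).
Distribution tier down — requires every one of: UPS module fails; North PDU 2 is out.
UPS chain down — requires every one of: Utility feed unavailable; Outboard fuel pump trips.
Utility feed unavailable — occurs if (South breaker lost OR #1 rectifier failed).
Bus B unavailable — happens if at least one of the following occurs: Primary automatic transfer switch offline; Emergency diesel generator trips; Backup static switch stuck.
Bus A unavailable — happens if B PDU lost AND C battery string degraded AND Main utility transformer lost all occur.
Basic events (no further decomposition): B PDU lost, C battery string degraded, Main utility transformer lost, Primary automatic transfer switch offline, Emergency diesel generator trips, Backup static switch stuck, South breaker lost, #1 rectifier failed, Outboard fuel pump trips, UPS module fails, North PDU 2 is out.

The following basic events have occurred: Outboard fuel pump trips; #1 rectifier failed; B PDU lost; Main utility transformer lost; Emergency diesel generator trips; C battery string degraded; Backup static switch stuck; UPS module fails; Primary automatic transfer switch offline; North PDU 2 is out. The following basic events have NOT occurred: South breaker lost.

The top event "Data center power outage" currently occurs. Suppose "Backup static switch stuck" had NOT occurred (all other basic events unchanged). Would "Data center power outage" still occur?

Yes

Counterfactual: set "Backup static switch stuck" to not occurred.
Bus A unavailable [AND]: B PDU lost=occurs, C battery string degraded=occurs, Main utility transformer lost=occurs → all inputs occur → occurs.
Bus B unavailable [OR]: Primary automatic transfer switch offline=occurs, Emergency diesel generator trips=occurs, Backup static switch stuck=not → at least one input occurs → occurs.
Utility feed unavailable [OR]: South breaker lost=not, #1 rectifier failed=occurs → at least one input occurs → occurs.
UPS chain down [AND]: Utility feed unavailable=occurs, Outboard fuel pump trips=occurs → all inputs occur → occurs.
Distribution tier down [AND]: UPS module fails=occurs, North PDU 2 is out=occurs → all inputs occur → occurs.
Data center power outage [AND]: Bus A unavailable=occurs, Bus B unavailable=occurs, UPS chain down=occurs, Distribution tier down=occurs → all inputs occur → occurs.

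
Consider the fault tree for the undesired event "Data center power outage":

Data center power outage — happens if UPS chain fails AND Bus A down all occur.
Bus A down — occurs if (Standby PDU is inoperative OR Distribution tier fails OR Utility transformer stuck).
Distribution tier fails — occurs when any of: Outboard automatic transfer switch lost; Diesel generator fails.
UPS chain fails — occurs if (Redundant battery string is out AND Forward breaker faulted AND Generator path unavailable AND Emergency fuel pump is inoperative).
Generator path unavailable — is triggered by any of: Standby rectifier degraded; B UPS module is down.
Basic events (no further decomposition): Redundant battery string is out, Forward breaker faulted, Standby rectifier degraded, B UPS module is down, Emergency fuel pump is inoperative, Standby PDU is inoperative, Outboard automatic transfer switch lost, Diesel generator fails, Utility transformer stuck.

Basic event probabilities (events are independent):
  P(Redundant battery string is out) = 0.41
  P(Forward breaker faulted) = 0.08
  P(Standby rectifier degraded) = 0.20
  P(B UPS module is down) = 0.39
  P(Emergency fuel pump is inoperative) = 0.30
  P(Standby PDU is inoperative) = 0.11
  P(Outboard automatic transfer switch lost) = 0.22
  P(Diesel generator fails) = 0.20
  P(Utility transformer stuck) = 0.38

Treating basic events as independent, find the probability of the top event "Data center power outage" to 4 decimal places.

0.0033

P(Generator path unavailable) [OR] = 1 − (1−0.20) × (1−0.39) = 0.512000
P(UPS chain fails) [AND] = 0.41 × 0.08 × 0.512000 × 0.30 = 0.005038
P(Distribution tier fails) [OR] = 1 − (1−0.22) × (1−0.20) = 0.376000
P(Bus A down) [OR] = 1 − (1−0.11) × (1−0.376000) × (1−0.38) = 0.655677
P(Data center power outage) [AND] = 0.005038 × 0.655677 = 0.003303
Rounded to 4 decimal places: P(Data center power outage) ≈ 0.0033.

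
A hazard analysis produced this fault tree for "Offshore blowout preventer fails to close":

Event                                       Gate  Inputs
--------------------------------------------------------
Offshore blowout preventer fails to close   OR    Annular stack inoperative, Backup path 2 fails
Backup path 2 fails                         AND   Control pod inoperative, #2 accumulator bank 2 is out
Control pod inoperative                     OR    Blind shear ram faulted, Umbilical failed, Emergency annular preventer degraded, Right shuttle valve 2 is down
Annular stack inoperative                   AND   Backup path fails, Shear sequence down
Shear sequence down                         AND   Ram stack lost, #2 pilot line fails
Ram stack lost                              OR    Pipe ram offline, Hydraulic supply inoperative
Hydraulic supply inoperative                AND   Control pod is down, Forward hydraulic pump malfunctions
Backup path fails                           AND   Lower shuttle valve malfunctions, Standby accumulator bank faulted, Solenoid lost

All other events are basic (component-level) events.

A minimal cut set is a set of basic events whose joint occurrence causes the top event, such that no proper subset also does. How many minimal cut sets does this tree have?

6

Backup path fails [AND]: one cut set from each child combined → 1 × 1 × 1 = 1 cut set(s).
Hydraulic supply inoperative [AND]: one cut set from each child combined → 1 × 1 = 1 cut set(s).
Ram stack lost [OR]: union of children's cut sets → 2 cut set(s).
Shear sequence down [AND]: one cut set from each child combined → 2 × 1 = 2 cut set(s).
Annular stack inoperative [AND]: one cut set from each child combined → 1 × 2 = 2 cut set(s).
Control pod inoperative [OR]: union of children's cut sets → 4 cut set(s).
Backup path 2 fails [AND]: one cut set from each child combined → 4 × 1 = 4 cut set(s).
Offshore blowout preventer fails to close [OR]: union of children's cut sets → 6 cut set(s).
Minimal cut sets: {#2 pilot line fails, Lower shuttle valve malfunctions, Pipe ram offline, Solenoid lost, Standby accumulator bank faulted}; {#2 pilot line fails, Control pod is down, Forward hydraulic pump malfunctions, Lower shuttle valve malfunctions, Solenoid lost, Standby accumulator bank faulted}; {#2 accumulator bank 2 is out, Blind shear ram faulted}; {#2 accumulator bank 2 is out, Umbilical failed}; {#2 accumulator bank 2 is out, Emergency annular preventer degraded}; {#2 accumulator bank 2 is out, Right shuttle valve 2 is down}.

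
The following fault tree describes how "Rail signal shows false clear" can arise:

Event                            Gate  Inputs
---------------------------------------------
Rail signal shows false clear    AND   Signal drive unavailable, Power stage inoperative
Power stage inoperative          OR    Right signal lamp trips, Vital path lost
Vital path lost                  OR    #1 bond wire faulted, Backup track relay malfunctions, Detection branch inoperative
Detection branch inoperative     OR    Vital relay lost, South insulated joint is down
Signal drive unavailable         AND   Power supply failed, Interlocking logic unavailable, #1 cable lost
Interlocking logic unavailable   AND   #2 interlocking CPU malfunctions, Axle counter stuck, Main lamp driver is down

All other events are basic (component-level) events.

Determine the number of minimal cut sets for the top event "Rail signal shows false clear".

Interlocking logic unavailable [AND]: one cut set from each child combined → 1 × 1 × 1 = 1 cut set(s).
Signal drive unavailable [AND]: one cut set from each child combined → 1 × 1 × 1 = 1 cut set(s).
Detection branch inoperative [OR]: union of children's cut sets → 2 cut set(s).
Vital path lost [OR]: union of children's cut sets → 4 cut set(s).
Power stage inoperative [OR]: union of children's cut sets → 5 cut set(s).
Rail signal shows false clear [AND]: one cut set from each child combined → 1 × 5 = 5 cut set(s).
Minimal cut sets: {#1 cable lost, #2 interlocking CPU malfunctions, Axle counter stuck, Main lamp driver is down, Power supply failed, Right signal lamp trips}; {#1 bond wire faulted, #1 cable lost, #2 interlocking CPU malfunctions, Axle counter stuck, Main lamp driver is down, Power supply failed}; {#1 cable lost, #2 interlocking CPU malfunctions, Axle counter stuck, Backup track relay malfunctions, Main lamp driver is down, Power supply failed}; {#1 cable lost, #2 interlocking CPU malfunctions, Axle counter stuck, Main lamp driver is down, Power supply failed, Vital relay lost}; {#1 cable lost, #2 interlocking CPU malfunctions, Axle counter stuck, Main lamp driver is down, Power supply failed, South insulated joint is down}.

5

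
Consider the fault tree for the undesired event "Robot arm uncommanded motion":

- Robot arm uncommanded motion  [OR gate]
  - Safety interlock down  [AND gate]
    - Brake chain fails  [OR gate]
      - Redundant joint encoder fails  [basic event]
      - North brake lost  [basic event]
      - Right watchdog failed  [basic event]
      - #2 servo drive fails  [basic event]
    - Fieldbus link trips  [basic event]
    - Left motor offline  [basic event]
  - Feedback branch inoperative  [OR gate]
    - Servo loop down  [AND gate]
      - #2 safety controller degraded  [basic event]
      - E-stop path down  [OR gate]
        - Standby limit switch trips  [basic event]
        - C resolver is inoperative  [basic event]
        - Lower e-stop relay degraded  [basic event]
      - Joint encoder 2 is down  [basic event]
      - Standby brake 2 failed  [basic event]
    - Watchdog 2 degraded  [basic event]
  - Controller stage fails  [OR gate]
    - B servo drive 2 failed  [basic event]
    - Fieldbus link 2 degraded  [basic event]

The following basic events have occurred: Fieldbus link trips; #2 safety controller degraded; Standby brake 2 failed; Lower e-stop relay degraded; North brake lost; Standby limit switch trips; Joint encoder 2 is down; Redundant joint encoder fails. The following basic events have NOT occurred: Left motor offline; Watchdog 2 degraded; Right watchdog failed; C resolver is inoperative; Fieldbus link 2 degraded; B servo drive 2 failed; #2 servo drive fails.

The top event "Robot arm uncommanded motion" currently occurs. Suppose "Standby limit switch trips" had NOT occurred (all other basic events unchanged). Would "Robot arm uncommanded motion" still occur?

Counterfactual: set "Standby limit switch trips" to not occurred.
Brake chain fails [OR]: Redundant joint encoder fails=occurs, North brake lost=occurs, Right watchdog failed=not, #2 servo drive fails=not → at least one input occurs → occurs.
Safety interlock down [AND]: Brake chain fails=occurs, Fieldbus link trips=occurs, Left motor offline=not → not all inputs occur → does not occur.
E-stop path down [OR]: Standby limit switch trips=not, C resolver is inoperative=not, Lower e-stop relay degraded=occurs → at least one input occurs → occurs.
Servo loop down [AND]: #2 safety controller degraded=occurs, E-stop path down=occurs, Joint encoder 2 is down=occurs, Standby brake 2 failed=occurs → all inputs occur → occurs.
Feedback branch inoperative [OR]: Servo loop down=occurs, Watchdog 2 degraded=not → at least one input occurs → occurs.
Controller stage fails [OR]: B servo drive 2 failed=not, Fieldbus link 2 degraded=not → no input occurs → does not occur.
Robot arm uncommanded motion [OR]: Safety interlock down=not, Feedback branch inoperative=occurs, Controller stage fails=not → at least one input occurs → occurs.

Yes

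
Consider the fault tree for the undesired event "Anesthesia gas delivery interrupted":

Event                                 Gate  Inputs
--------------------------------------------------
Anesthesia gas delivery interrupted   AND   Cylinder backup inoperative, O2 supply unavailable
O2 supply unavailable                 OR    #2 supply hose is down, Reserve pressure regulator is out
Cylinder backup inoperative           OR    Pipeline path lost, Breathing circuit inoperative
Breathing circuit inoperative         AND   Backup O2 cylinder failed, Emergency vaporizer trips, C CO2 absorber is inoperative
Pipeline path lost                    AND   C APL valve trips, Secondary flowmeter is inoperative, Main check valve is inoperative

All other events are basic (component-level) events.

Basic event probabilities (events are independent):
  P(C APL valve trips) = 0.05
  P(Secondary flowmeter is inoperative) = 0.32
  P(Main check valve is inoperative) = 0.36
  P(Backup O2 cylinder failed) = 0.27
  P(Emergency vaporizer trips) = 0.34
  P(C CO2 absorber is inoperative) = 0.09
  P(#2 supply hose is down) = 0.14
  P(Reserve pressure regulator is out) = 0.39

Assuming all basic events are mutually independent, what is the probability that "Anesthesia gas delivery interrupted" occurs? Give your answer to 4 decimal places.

0.0066

P(Pipeline path lost) [AND] = 0.05 × 0.32 × 0.36 = 0.005760
P(Breathing circuit inoperative) [AND] = 0.27 × 0.34 × 0.09 = 0.008262
P(Cylinder backup inoperative) [OR] = 1 − (1−0.005760) × (1−0.008262) = 0.013974
P(O2 supply unavailable) [OR] = 1 − (1−0.14) × (1−0.39) = 0.475400
P(Anesthesia gas delivery interrupted) [AND] = 0.013974 × 0.475400 = 0.006643
Rounded to 4 decimal places: P(Anesthesia gas delivery interrupted) ≈ 0.0066.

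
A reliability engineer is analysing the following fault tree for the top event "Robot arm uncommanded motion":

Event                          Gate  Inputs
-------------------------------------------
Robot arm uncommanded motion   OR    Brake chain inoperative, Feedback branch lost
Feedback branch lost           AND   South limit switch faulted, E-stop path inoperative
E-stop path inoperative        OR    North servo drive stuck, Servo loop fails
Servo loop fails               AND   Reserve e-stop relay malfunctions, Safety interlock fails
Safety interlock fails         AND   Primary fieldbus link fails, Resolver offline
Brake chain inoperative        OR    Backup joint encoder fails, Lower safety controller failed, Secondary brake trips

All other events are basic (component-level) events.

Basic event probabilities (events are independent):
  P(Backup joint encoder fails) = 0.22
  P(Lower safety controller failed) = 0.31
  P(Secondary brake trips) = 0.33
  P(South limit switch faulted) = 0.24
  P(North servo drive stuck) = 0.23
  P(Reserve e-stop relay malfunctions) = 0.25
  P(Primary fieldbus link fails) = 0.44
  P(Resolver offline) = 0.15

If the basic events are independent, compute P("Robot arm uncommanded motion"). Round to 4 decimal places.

P(Brake chain inoperative) [OR] = 1 − (1−0.22) × (1−0.31) × (1−0.33) = 0.639406
P(Safety interlock fails) [AND] = 0.44 × 0.15 = 0.066000
P(Servo loop fails) [AND] = 0.25 × 0.066000 = 0.016500
P(E-stop path inoperative) [OR] = 1 − (1−0.23) × (1−0.016500) = 0.242705
P(Feedback branch lost) [AND] = 0.24 × 0.242705 = 0.058249
P(Robot arm uncommanded motion) [OR] = 1 − (1−0.639406) × (1−0.058249) = 0.660410
Rounded to 4 decimal places: P(Robot arm uncommanded motion) ≈ 0.6604.

0.6604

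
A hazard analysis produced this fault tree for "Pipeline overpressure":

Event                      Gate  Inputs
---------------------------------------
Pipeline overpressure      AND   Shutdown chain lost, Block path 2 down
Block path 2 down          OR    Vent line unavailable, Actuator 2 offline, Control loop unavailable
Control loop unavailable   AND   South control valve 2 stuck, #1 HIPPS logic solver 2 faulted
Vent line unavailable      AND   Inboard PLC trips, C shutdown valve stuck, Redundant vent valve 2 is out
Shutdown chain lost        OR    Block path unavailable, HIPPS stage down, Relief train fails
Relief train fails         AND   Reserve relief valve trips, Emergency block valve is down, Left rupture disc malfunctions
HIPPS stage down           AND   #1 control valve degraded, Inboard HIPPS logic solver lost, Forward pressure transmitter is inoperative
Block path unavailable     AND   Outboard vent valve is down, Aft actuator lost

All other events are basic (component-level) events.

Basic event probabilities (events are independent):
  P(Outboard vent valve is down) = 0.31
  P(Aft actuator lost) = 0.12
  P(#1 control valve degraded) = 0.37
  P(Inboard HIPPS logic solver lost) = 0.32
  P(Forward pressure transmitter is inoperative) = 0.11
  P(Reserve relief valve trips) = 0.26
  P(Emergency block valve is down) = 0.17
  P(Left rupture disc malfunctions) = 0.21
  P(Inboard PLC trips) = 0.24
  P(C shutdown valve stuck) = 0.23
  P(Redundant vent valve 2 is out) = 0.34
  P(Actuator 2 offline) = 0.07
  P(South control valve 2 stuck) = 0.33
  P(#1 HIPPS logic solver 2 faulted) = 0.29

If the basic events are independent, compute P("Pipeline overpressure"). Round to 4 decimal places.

0.0102

P(Block path unavailable) [AND] = 0.31 × 0.12 = 0.037200
P(HIPPS stage down) [AND] = 0.37 × 0.32 × 0.11 = 0.013024
P(Relief train fails) [AND] = 0.26 × 0.17 × 0.21 = 0.009282
P(Shutdown chain lost) [OR] = 1 − (1−0.037200) × (1−0.013024) × (1−0.009282) = 0.058560
P(Vent line unavailable) [AND] = 0.24 × 0.23 × 0.34 = 0.018768
P(Control loop unavailable) [AND] = 0.33 × 0.29 = 0.095700
P(Block path 2 down) [OR] = 1 − (1−0.018768) × (1−0.07) × (1−0.095700) = 0.174785
P(Pipeline overpressure) [AND] = 0.058560 × 0.174785 = 0.010235
Rounded to 4 decimal places: P(Pipeline overpressure) ≈ 0.0102.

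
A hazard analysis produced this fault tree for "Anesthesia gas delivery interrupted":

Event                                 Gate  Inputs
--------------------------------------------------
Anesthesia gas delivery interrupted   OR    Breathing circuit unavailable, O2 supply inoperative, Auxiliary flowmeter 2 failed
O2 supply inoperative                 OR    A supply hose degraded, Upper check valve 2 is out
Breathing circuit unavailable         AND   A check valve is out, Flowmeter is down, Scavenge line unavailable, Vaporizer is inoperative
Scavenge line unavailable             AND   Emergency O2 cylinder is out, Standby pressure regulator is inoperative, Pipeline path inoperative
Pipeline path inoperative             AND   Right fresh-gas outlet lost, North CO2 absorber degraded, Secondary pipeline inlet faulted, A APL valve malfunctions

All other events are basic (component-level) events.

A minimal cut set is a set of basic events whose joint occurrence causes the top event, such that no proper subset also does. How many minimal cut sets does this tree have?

Pipeline path inoperative [AND]: one cut set from each child combined → 1 × 1 × 1 × 1 = 1 cut set(s).
Scavenge line unavailable [AND]: one cut set from each child combined → 1 × 1 × 1 = 1 cut set(s).
Breathing circuit unavailable [AND]: one cut set from each child combined → 1 × 1 × 1 × 1 = 1 cut set(s).
O2 supply inoperative [OR]: union of children's cut sets → 2 cut set(s).
Anesthesia gas delivery interrupted [OR]: union of children's cut sets → 4 cut set(s).
Minimal cut sets: {A APL valve malfunctions, A check valve is out, Emergency O2 cylinder is out, Flowmeter is down, North CO2 absorber degraded, Right fresh-gas outlet lost, Secondary pipeline inlet faulted, Standby pressure regulator is inoperative, Vaporizer is inoperative}; {A supply hose degraded}; {Upper check valve 2 is out}; {Auxiliary flowmeter 2 failed}.

4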